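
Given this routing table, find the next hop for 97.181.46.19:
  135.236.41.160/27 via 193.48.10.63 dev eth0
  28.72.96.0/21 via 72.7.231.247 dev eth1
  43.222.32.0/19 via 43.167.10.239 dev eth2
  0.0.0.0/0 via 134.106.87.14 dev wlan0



Longest prefix match for 97.181.46.19:
  /27 135.236.41.160: no
  /21 28.72.96.0: no
  /19 43.222.32.0: no
  /0 0.0.0.0: MATCH
Selected: next-hop 134.106.87.14 via wlan0 (matched /0)


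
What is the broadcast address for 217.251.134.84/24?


Network: 217.251.134.0/24
Host bits = 8
Set all host bits to 1:
Broadcast: 217.251.134.255


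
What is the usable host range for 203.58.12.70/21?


Network: 203.58.8.0
Broadcast: 203.58.15.255
First usable = network + 1
Last usable = broadcast - 1
Range: 203.58.8.1 to 203.58.15.254


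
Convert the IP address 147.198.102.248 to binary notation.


147 = 10010011
198 = 11000110
102 = 01100110
248 = 11111000
Binary: 10010011.11000110.01100110.11111000


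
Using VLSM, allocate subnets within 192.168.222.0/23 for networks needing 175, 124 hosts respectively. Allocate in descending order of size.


175 hosts -> /24 (254 usable): 192.168.222.0/24
124 hosts -> /25 (126 usable): 192.168.223.0/25
Allocation: 192.168.222.0/24 (175 hosts, 254 usable); 192.168.223.0/25 (124 hosts, 126 usable)


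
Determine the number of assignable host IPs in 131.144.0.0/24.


Host bits = 32 - 24 = 8
Total addresses = 2^8 = 256
Usable = total - 2 (network and broadcast)
Usable hosts: 254


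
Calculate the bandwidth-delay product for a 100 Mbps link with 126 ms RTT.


BDP = bandwidth * RTT
= 100 Mbps * 126 ms
= 100 * 1e6 * 126 / 1000 bits
= 12600000 bits
= 1575000 bytes
= 1538.0859 KB
BDP = 12600000 bits (1575000 bytes)


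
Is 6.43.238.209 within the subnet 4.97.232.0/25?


Subnet network: 4.97.232.0
Test IP AND mask: 6.43.238.128
No, 6.43.238.209 is not in 4.97.232.0/25


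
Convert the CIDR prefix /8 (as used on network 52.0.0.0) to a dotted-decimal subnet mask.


/8 means 8 network bits, 24 host bits
Binary: 11111111000000000000000000000000
Mask: 255.0.0.0


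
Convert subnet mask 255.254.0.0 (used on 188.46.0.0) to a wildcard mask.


Subnet mask: 255.254.0.0
Wildcard = 255.255.255.255 - subnet mask
255 - 255 = 0
255 - 254 = 1
255 - 0 = 255
255 - 0 = 255
Wildcard: 0.1.255.255


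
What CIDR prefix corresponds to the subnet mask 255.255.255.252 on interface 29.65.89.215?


Binary: 11111111.11111111.11111111.11111100
Count leading 1s
Prefix: /30


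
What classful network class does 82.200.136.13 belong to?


First octet: 82
Binary: 01010010
0xxxxxxx -> Class A (1-126)
Class A, default mask 255.0.0.0 (/8)


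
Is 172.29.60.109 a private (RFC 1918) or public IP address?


RFC 1918 private ranges:
  10.0.0.0/8 (10.0.0.0 - 10.255.255.255)
  172.16.0.0/12 (172.16.0.0 - 172.31.255.255)
  192.168.0.0/16 (192.168.0.0 - 192.168.255.255)
Private (in 172.16.0.0/12)


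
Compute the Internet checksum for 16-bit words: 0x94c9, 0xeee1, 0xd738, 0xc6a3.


Sum all words (with carry folding):
+ 0x94c9 = 0x94c9
+ 0xeee1 = 0x83ab
+ 0xd738 = 0x5ae4
+ 0xc6a3 = 0x2188
One's complement: ~0x2188
Checksum = 0xde77


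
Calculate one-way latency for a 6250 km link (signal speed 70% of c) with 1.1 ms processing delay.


Speed = 0.7 * 3e5 km/s = 210000 km/s
Propagation delay = 6250 / 210000 = 0.0298 s = 29.7619 ms
Processing delay = 1.1 ms
Total one-way latency = 30.8619 ms


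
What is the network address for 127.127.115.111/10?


IP:   01111111.01111111.01110011.01101111
Mask: 11111111.11000000.00000000.00000000
AND operation:
Net:  01111111.01000000.00000000.00000000
Network: 127.64.0.0/10


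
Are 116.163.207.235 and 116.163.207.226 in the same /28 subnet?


Mask: 255.255.255.240
116.163.207.235 AND mask = 116.163.207.224
116.163.207.226 AND mask = 116.163.207.224
Yes, same subnet (116.163.207.224)


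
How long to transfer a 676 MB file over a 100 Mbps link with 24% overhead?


Effective throughput = 100 * (1 - 24/100) = 76 Mbps
File size in Mb = 676 * 8 = 5408 Mb
Time = 5408 / 76
Time = 71.1579 seconds


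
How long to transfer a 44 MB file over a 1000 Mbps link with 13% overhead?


Effective throughput = 1000 * (1 - 13/100) = 870 Mbps
File size in Mb = 44 * 8 = 352 Mb
Time = 352 / 870
Time = 0.4046 seconds


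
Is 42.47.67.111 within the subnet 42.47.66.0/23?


Subnet network: 42.47.66.0
Test IP AND mask: 42.47.66.0
Yes, 42.47.67.111 is in 42.47.66.0/23


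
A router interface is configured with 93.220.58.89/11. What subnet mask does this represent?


/11 means 11 network bits, 21 host bits
Binary: 11111111111000000000000000000000
Mask: 255.224.0.0


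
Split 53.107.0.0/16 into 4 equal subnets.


New prefix = 16 + 2 = 18
Each subnet has 16384 addresses
  53.107.0.0/18
  53.107.64.0/18
  53.107.128.0/18
  53.107.192.0/18
Subnets: 53.107.0.0/18, 53.107.64.0/18, 53.107.128.0/18, 53.107.192.0/18


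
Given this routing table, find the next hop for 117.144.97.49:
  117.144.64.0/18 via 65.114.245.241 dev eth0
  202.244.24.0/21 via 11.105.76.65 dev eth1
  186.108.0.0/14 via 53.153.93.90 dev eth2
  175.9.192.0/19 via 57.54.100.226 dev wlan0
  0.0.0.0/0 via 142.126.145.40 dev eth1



Longest prefix match for 117.144.97.49:
  /18 117.144.64.0: MATCH
  /21 202.244.24.0: no
  /14 186.108.0.0: no
  /19 175.9.192.0: no
  /0 0.0.0.0: MATCH
Selected: next-hop 65.114.245.241 via eth0 (matched /18)


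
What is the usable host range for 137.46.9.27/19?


Network: 137.46.0.0
Broadcast: 137.46.31.255
First usable = network + 1
Last usable = broadcast - 1
Range: 137.46.0.1 to 137.46.31.254


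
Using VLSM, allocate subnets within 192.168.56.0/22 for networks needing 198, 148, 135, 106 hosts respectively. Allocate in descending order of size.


198 hosts -> /24 (254 usable): 192.168.56.0/24
148 hosts -> /24 (254 usable): 192.168.57.0/24
135 hosts -> /24 (254 usable): 192.168.58.0/24
106 hosts -> /25 (126 usable): 192.168.59.0/25
Allocation: 192.168.56.0/24 (198 hosts, 254 usable); 192.168.57.0/24 (148 hosts, 254 usable); 192.168.58.0/24 (135 hosts, 254 usable); 192.168.59.0/25 (106 hosts, 126 usable)


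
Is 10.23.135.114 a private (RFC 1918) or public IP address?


RFC 1918 private ranges:
  10.0.0.0/8 (10.0.0.0 - 10.255.255.255)
  172.16.0.0/12 (172.16.0.0 - 172.31.255.255)
  192.168.0.0/16 (192.168.0.0 - 192.168.255.255)
Private (in 10.0.0.0/8)


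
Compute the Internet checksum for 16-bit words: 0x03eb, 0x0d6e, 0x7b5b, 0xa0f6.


Sum all words (with carry folding):
+ 0x03eb = 0x03eb
+ 0x0d6e = 0x1159
+ 0x7b5b = 0x8cb4
+ 0xa0f6 = 0x2dab
One's complement: ~0x2dab
Checksum = 0xd254


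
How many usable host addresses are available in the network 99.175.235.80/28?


Host bits = 32 - 28 = 4
Total addresses = 2^4 = 16
Usable = total - 2 (network and broadcast)
Usable hosts: 14


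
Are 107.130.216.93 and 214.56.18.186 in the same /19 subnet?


Mask: 255.255.224.0
107.130.216.93 AND mask = 107.130.192.0
214.56.18.186 AND mask = 214.56.0.0
No, different subnets (107.130.192.0 vs 214.56.0.0)


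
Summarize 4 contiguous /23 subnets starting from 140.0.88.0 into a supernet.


Original prefix: /23
Number of subnets: 4 = 2^2
New prefix = 23 - 2 = 21
Supernet: 140.0.88.0/21


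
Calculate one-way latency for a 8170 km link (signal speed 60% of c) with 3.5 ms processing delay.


Speed = 0.6 * 3e5 km/s = 180000 km/s
Propagation delay = 8170 / 180000 = 0.0454 s = 45.3889 ms
Processing delay = 3.5 ms
Total one-way latency = 48.8889 ms


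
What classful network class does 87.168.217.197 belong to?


First octet: 87
Binary: 01010111
0xxxxxxx -> Class A (1-126)
Class A, default mask 255.0.0.0 (/8)


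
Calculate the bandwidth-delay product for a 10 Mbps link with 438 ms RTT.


BDP = bandwidth * RTT
= 10 Mbps * 438 ms
= 10 * 1e6 * 438 / 1000 bits
= 4380000 bits
= 547500 bytes
= 534.668 KB
BDP = 4380000 bits (547500 bytes)


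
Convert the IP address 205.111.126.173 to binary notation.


205 = 11001101
111 = 01101111
126 = 01111110
173 = 10101101
Binary: 11001101.01101111.01111110.10101101


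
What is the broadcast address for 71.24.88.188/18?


Network: 71.24.64.0/18
Host bits = 14
Set all host bits to 1:
Broadcast: 71.24.127.255


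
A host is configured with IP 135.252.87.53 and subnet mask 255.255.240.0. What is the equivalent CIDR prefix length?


Binary: 11111111.11111111.11110000.00000000
Count leading 1s
Prefix: /20


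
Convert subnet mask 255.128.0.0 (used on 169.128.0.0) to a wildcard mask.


Subnet mask: 255.128.0.0
Wildcard = 255.255.255.255 - subnet mask
255 - 255 = 0
255 - 128 = 127
255 - 0 = 255
255 - 0 = 255
Wildcard: 0.127.255.255


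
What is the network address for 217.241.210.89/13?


IP:   11011001.11110001.11010010.01011001
Mask: 11111111.11111000.00000000.00000000
AND operation:
Net:  11011001.11110000.00000000.00000000
Network: 217.240.0.0/13


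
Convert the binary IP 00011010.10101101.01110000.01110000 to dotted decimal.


00011010 = 26
10101101 = 173
01110000 = 112
01110000 = 112
IP: 26.173.112.112


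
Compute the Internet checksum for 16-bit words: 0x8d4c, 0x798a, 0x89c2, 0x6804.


Sum all words (with carry folding):
+ 0x8d4c = 0x8d4c
+ 0x798a = 0x06d7
+ 0x89c2 = 0x9099
+ 0x6804 = 0xf89d
One's complement: ~0xf89d
Checksum = 0x0762


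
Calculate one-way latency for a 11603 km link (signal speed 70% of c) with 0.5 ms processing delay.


Speed = 0.7 * 3e5 km/s = 210000 km/s
Propagation delay = 11603 / 210000 = 0.0553 s = 55.2524 ms
Processing delay = 0.5 ms
Total one-way latency = 55.7524 ms


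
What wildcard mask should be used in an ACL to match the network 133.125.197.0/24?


Subnet mask: 255.255.255.0
Wildcard = 255.255.255.255 - subnet mask
255 - 255 = 0
255 - 255 = 0
255 - 255 = 0
255 - 0 = 255
Wildcard: 0.0.0.255


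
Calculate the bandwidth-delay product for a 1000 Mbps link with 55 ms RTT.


BDP = bandwidth * RTT
= 1000 Mbps * 55 ms
= 1000 * 1e6 * 55 / 1000 bits
= 55000000 bits
= 6875000 bytes
= 6713.8672 KB
BDP = 55000000 bits (6875000 bytes)


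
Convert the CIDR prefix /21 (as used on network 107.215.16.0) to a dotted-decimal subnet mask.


/21 means 21 network bits, 11 host bits
Binary: 11111111111111111111100000000000
Mask: 255.255.248.0


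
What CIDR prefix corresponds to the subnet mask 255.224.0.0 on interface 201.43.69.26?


Binary: 11111111.11100000.00000000.00000000
Count leading 1s
Prefix: /11


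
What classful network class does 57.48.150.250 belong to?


First octet: 57
Binary: 00111001
0xxxxxxx -> Class A (1-126)
Class A, default mask 255.0.0.0 (/8)


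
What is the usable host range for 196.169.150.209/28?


Network: 196.169.150.208
Broadcast: 196.169.150.223
First usable = network + 1
Last usable = broadcast - 1
Range: 196.169.150.209 to 196.169.150.222


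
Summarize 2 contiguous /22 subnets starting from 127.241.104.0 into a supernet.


Original prefix: /22
Number of subnets: 2 = 2^1
New prefix = 22 - 1 = 21
Supernet: 127.241.104.0/21


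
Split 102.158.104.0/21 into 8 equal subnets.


New prefix = 21 + 3 = 24
Each subnet has 256 addresses
  102.158.104.0/24
  102.158.105.0/24
  102.158.106.0/24
  102.158.107.0/24
  102.158.108.0/24
  102.158.109.0/24
  102.158.110.0/24
  102.158.111.0/24
Subnets: 102.158.104.0/24, 102.158.105.0/24, 102.158.106.0/24, 102.158.107.0/24, 102.158.108.0/24, 102.158.109.0/24, 102.158.110.0/24, 102.158.111.0/24


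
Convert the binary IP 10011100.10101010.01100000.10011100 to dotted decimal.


10011100 = 156
10101010 = 170
01100000 = 96
10011100 = 156
IP: 156.170.96.156


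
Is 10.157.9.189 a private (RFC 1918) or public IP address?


RFC 1918 private ranges:
  10.0.0.0/8 (10.0.0.0 - 10.255.255.255)
  172.16.0.0/12 (172.16.0.0 - 172.31.255.255)
  192.168.0.0/16 (192.168.0.0 - 192.168.255.255)
Private (in 10.0.0.0/8)


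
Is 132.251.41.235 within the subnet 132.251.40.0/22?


Subnet network: 132.251.40.0
Test IP AND mask: 132.251.40.0
Yes, 132.251.41.235 is in 132.251.40.0/22


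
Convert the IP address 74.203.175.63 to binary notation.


74 = 01001010
203 = 11001011
175 = 10101111
63 = 00111111
Binary: 01001010.11001011.10101111.00111111


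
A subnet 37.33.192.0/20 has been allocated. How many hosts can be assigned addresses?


Host bits = 32 - 20 = 12
Total addresses = 2^12 = 4096
Usable = total - 2 (network and broadcast)
Usable hosts: 4094


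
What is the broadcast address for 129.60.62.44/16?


Network: 129.60.0.0/16
Host bits = 16
Set all host bits to 1:
Broadcast: 129.60.255.255


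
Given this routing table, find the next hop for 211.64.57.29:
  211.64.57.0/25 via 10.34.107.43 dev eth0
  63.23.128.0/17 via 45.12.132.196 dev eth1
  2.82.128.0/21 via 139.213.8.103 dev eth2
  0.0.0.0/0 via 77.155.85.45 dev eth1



Longest prefix match for 211.64.57.29:
  /25 211.64.57.0: MATCH
  /17 63.23.128.0: no
  /21 2.82.128.0: no
  /0 0.0.0.0: MATCH
Selected: next-hop 10.34.107.43 via eth0 (matched /25)


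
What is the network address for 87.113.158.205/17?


IP:   01010111.01110001.10011110.11001101
Mask: 11111111.11111111.10000000.00000000
AND operation:
Net:  01010111.01110001.10000000.00000000
Network: 87.113.128.0/17


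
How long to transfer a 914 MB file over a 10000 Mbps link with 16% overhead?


Effective throughput = 10000 * (1 - 16/100) = 8400 Mbps
File size in Mb = 914 * 8 = 7312 Mb
Time = 7312 / 8400
Time = 0.8705 seconds


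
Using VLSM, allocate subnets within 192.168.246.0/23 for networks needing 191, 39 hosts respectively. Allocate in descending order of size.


191 hosts -> /24 (254 usable): 192.168.246.0/24
39 hosts -> /26 (62 usable): 192.168.247.0/26
Allocation: 192.168.246.0/24 (191 hosts, 254 usable); 192.168.247.0/26 (39 hosts, 62 usable)


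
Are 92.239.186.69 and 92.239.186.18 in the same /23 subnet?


Mask: 255.255.254.0
92.239.186.69 AND mask = 92.239.186.0
92.239.186.18 AND mask = 92.239.186.0
Yes, same subnet (92.239.186.0)


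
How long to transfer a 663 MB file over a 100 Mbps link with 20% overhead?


Effective throughput = 100 * (1 - 20/100) = 80 Mbps
File size in Mb = 663 * 8 = 5304 Mb
Time = 5304 / 80
Time = 66.3 seconds


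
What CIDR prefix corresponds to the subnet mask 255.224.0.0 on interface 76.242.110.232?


Binary: 11111111.11100000.00000000.00000000
Count leading 1s
Prefix: /11


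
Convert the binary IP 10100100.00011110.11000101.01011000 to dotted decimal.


10100100 = 164
00011110 = 30
11000101 = 197
01011000 = 88
IP: 164.30.197.88


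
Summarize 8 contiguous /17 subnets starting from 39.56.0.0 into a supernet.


Original prefix: /17
Number of subnets: 8 = 2^3
New prefix = 17 - 3 = 14
Supernet: 39.56.0.0/14


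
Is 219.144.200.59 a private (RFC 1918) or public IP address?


RFC 1918 private ranges:
  10.0.0.0/8 (10.0.0.0 - 10.255.255.255)
  172.16.0.0/12 (172.16.0.0 - 172.31.255.255)
  192.168.0.0/16 (192.168.0.0 - 192.168.255.255)
Public (not in any RFC 1918 range)


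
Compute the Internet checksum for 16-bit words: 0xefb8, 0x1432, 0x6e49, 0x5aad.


Sum all words (with carry folding):
+ 0xefb8 = 0xefb8
+ 0x1432 = 0x03eb
+ 0x6e49 = 0x7234
+ 0x5aad = 0xcce1
One's complement: ~0xcce1
Checksum = 0x331e


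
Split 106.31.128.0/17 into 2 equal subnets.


New prefix = 17 + 1 = 18
Each subnet has 16384 addresses
  106.31.128.0/18
  106.31.192.0/18
Subnets: 106.31.128.0/18, 106.31.192.0/18


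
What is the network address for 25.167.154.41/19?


IP:   00011001.10100111.10011010.00101001
Mask: 11111111.11111111.11100000.00000000
AND operation:
Net:  00011001.10100111.10000000.00000000
Network: 25.167.128.0/19


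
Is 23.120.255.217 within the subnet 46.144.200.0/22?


Subnet network: 46.144.200.0
Test IP AND mask: 23.120.252.0
No, 23.120.255.217 is not in 46.144.200.0/22


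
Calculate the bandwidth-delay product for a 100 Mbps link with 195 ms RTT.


BDP = bandwidth * RTT
= 100 Mbps * 195 ms
= 100 * 1e6 * 195 / 1000 bits
= 19500000 bits
= 2437500 bytes
= 2380.3711 KB
BDP = 19500000 bits (2437500 bytes)


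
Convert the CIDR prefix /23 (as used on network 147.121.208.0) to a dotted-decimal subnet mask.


/23 means 23 network bits, 9 host bits
Binary: 11111111111111111111111000000000
Mask: 255.255.254.0


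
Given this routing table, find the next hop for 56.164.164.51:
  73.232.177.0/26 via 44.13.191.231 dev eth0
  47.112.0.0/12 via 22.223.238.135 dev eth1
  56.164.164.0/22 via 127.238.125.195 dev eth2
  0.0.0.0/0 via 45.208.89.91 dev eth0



Longest prefix match for 56.164.164.51:
  /26 73.232.177.0: no
  /12 47.112.0.0: no
  /22 56.164.164.0: MATCH
  /0 0.0.0.0: MATCH
Selected: next-hop 127.238.125.195 via eth2 (matched /22)


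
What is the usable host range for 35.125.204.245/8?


Network: 35.0.0.0
Broadcast: 35.255.255.255
First usable = network + 1
Last usable = broadcast - 1
Range: 35.0.0.1 to 35.255.255.254


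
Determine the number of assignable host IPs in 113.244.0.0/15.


Host bits = 32 - 15 = 17
Total addresses = 2^17 = 131072
Usable = total - 2 (network and broadcast)
Usable hosts: 131070


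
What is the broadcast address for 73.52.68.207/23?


Network: 73.52.68.0/23
Host bits = 9
Set all host bits to 1:
Broadcast: 73.52.69.255


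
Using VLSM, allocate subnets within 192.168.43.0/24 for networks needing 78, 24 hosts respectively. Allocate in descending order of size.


78 hosts -> /25 (126 usable): 192.168.43.0/25
24 hosts -> /27 (30 usable): 192.168.43.128/27
Allocation: 192.168.43.0/25 (78 hosts, 126 usable); 192.168.43.128/27 (24 hosts, 30 usable)


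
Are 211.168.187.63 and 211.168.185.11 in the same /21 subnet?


Mask: 255.255.248.0
211.168.187.63 AND mask = 211.168.184.0
211.168.185.11 AND mask = 211.168.184.0
Yes, same subnet (211.168.184.0)


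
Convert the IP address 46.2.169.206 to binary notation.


46 = 00101110
2 = 00000010
169 = 10101001
206 = 11001110
Binary: 00101110.00000010.10101001.11001110


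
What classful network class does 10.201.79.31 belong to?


First octet: 10
Binary: 00001010
0xxxxxxx -> Class A (1-126)
Class A, default mask 255.0.0.0 (/8)


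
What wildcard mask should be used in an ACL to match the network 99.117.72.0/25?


Subnet mask: 255.255.255.128
Wildcard = 255.255.255.255 - subnet mask
255 - 255 = 0
255 - 255 = 0
255 - 255 = 0
255 - 128 = 127
Wildcard: 0.0.0.127


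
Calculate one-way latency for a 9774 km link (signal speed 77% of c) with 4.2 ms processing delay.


Speed = 0.77 * 3e5 km/s = 231000 km/s
Propagation delay = 9774 / 231000 = 0.0423 s = 42.3117 ms
Processing delay = 4.2 ms
Total one-way latency = 46.5117 ms


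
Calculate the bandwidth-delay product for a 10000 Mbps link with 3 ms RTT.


BDP = bandwidth * RTT
= 10000 Mbps * 3 ms
= 10000 * 1e6 * 3 / 1000 bits
= 30000000 bits
= 3750000 bytes
= 3662.1094 KB
BDP = 30000000 bits (3750000 bytes)


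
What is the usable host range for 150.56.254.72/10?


Network: 150.0.0.0
Broadcast: 150.63.255.255
First usable = network + 1
Last usable = broadcast - 1
Range: 150.0.0.1 to 150.63.255.254


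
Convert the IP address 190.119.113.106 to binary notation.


190 = 10111110
119 = 01110111
113 = 01110001
106 = 01101010
Binary: 10111110.01110111.01110001.01101010


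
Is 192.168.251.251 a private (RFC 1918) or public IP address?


RFC 1918 private ranges:
  10.0.0.0/8 (10.0.0.0 - 10.255.255.255)
  172.16.0.0/12 (172.16.0.0 - 172.31.255.255)
  192.168.0.0/16 (192.168.0.0 - 192.168.255.255)
Private (in 192.168.0.0/16)


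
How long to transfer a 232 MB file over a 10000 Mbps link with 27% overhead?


Effective throughput = 10000 * (1 - 27/100) = 7300 Mbps
File size in Mb = 232 * 8 = 1856 Mb
Time = 1856 / 7300
Time = 0.2542 seconds


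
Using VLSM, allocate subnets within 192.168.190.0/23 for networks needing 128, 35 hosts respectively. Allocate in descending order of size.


128 hosts -> /24 (254 usable): 192.168.190.0/24
35 hosts -> /26 (62 usable): 192.168.191.0/26
Allocation: 192.168.190.0/24 (128 hosts, 254 usable); 192.168.191.0/26 (35 hosts, 62 usable)


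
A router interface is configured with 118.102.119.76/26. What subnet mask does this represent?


/26 means 26 network bits, 6 host bits
Binary: 11111111111111111111111111000000
Mask: 255.255.255.192


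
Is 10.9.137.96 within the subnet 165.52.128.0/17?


Subnet network: 165.52.128.0
Test IP AND mask: 10.9.128.0
No, 10.9.137.96 is not in 165.52.128.0/17


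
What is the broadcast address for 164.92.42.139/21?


Network: 164.92.40.0/21
Host bits = 11
Set all host bits to 1:
Broadcast: 164.92.47.255


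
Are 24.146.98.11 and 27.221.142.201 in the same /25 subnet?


Mask: 255.255.255.128
24.146.98.11 AND mask = 24.146.98.0
27.221.142.201 AND mask = 27.221.142.128
No, different subnets (24.146.98.0 vs 27.221.142.128)


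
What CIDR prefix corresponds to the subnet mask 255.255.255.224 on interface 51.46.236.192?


Binary: 11111111.11111111.11111111.11100000
Count leading 1s
Prefix: /27


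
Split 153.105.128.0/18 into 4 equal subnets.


New prefix = 18 + 2 = 20
Each subnet has 4096 addresses
  153.105.128.0/20
  153.105.144.0/20
  153.105.160.0/20
  153.105.176.0/20
Subnets: 153.105.128.0/20, 153.105.144.0/20, 153.105.160.0/20, 153.105.176.0/20


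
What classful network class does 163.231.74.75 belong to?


First octet: 163
Binary: 10100011
10xxxxxx -> Class B (128-191)
Class B, default mask 255.255.0.0 (/16)


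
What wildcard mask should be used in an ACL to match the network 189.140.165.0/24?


Subnet mask: 255.255.255.0
Wildcard = 255.255.255.255 - subnet mask
255 - 255 = 0
255 - 255 = 0
255 - 255 = 0
255 - 0 = 255
Wildcard: 0.0.0.255


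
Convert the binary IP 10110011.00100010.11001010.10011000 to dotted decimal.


10110011 = 179
00100010 = 34
11001010 = 202
10011000 = 152
IP: 179.34.202.152


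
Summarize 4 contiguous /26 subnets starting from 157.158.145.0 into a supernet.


Original prefix: /26
Number of subnets: 4 = 2^2
New prefix = 26 - 2 = 24
Supernet: 157.158.145.0/24


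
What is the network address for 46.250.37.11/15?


IP:   00101110.11111010.00100101.00001011
Mask: 11111111.11111110.00000000.00000000
AND operation:
Net:  00101110.11111010.00000000.00000000
Network: 46.250.0.0/15


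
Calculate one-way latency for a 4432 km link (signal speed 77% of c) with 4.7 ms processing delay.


Speed = 0.77 * 3e5 km/s = 231000 km/s
Propagation delay = 4432 / 231000 = 0.0192 s = 19.1861 ms
Processing delay = 4.7 ms
Total one-way latency = 23.8861 ms


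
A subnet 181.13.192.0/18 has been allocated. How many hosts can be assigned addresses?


Host bits = 32 - 18 = 14
Total addresses = 2^14 = 16384
Usable = total - 2 (network and broadcast)
Usable hosts: 16382


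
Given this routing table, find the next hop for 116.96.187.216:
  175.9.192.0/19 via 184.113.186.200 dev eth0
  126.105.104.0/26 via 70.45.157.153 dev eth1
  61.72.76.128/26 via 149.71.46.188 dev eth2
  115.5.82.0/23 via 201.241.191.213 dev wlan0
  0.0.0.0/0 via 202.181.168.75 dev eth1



Longest prefix match for 116.96.187.216:
  /19 175.9.192.0: no
  /26 126.105.104.0: no
  /26 61.72.76.128: no
  /23 115.5.82.0: no
  /0 0.0.0.0: MATCH
Selected: next-hop 202.181.168.75 via eth1 (matched /0)


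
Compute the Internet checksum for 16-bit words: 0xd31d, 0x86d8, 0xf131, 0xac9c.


Sum all words (with carry folding):
+ 0xd31d = 0xd31d
+ 0x86d8 = 0x59f6
+ 0xf131 = 0x4b28
+ 0xac9c = 0xf7c4
One's complement: ~0xf7c4
Checksum = 0x083b


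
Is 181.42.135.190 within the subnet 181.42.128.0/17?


Subnet network: 181.42.128.0
Test IP AND mask: 181.42.128.0
Yes, 181.42.135.190 is in 181.42.128.0/17


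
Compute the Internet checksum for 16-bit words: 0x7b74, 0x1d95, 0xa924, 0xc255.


Sum all words (with carry folding):
+ 0x7b74 = 0x7b74
+ 0x1d95 = 0x9909
+ 0xa924 = 0x422e
+ 0xc255 = 0x0484
One's complement: ~0x0484
Checksum = 0xfb7b


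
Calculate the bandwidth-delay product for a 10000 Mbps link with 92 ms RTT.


BDP = bandwidth * RTT
= 10000 Mbps * 92 ms
= 10000 * 1e6 * 92 / 1000 bits
= 920000000 bits
= 115000000 bytes
= 112304.6875 KB
BDP = 920000000 bits (115000000 bytes)


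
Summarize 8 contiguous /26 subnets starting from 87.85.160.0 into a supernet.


Original prefix: /26
Number of subnets: 8 = 2^3
New prefix = 26 - 3 = 23
Supernet: 87.85.160.0/23


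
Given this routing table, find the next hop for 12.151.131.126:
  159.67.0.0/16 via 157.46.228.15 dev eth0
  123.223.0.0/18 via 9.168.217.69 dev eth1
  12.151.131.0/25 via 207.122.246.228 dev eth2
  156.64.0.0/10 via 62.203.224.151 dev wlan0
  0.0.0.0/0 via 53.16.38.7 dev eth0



Longest prefix match for 12.151.131.126:
  /16 159.67.0.0: no
  /18 123.223.0.0: no
  /25 12.151.131.0: MATCH
  /10 156.64.0.0: no
  /0 0.0.0.0: MATCH
Selected: next-hop 207.122.246.228 via eth2 (matched /25)


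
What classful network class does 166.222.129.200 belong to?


First octet: 166
Binary: 10100110
10xxxxxx -> Class B (128-191)
Class B, default mask 255.255.0.0 (/16)


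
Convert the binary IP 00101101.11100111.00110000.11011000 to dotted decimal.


00101101 = 45
11100111 = 231
00110000 = 48
11011000 = 216
IP: 45.231.48.216


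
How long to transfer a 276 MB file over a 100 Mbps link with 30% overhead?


Effective throughput = 100 * (1 - 30/100) = 70 Mbps
File size in Mb = 276 * 8 = 2208 Mb
Time = 2208 / 70
Time = 31.5429 seconds


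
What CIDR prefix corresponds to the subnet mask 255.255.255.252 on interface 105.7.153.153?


Binary: 11111111.11111111.11111111.11111100
Count leading 1s
Prefix: /30


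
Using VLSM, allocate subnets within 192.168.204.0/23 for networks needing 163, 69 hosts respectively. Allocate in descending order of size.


163 hosts -> /24 (254 usable): 192.168.204.0/24
69 hosts -> /25 (126 usable): 192.168.205.0/25
Allocation: 192.168.204.0/24 (163 hosts, 254 usable); 192.168.205.0/25 (69 hosts, 126 usable)


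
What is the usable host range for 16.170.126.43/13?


Network: 16.168.0.0
Broadcast: 16.175.255.255
First usable = network + 1
Last usable = broadcast - 1
Range: 16.168.0.1 to 16.175.255.254


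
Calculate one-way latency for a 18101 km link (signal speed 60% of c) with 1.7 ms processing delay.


Speed = 0.6 * 3e5 km/s = 180000 km/s
Propagation delay = 18101 / 180000 = 0.1006 s = 100.5611 ms
Processing delay = 1.7 ms
Total one-way latency = 102.2611 ms


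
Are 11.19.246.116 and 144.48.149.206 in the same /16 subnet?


Mask: 255.255.0.0
11.19.246.116 AND mask = 11.19.0.0
144.48.149.206 AND mask = 144.48.0.0
No, different subnets (11.19.0.0 vs 144.48.0.0)


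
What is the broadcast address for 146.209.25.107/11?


Network: 146.192.0.0/11
Host bits = 21
Set all host bits to 1:
Broadcast: 146.223.255.255


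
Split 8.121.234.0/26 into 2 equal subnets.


New prefix = 26 + 1 = 27
Each subnet has 32 addresses
  8.121.234.0/27
  8.121.234.32/27
Subnets: 8.121.234.0/27, 8.121.234.32/27


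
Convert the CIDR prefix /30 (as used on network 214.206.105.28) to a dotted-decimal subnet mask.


/30 means 30 network bits, 2 host bits
Binary: 11111111111111111111111111111100
Mask: 255.255.255.252


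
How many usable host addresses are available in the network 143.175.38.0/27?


Host bits = 32 - 27 = 5
Total addresses = 2^5 = 32
Usable = total - 2 (network and broadcast)
Usable hosts: 30


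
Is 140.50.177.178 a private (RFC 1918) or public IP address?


RFC 1918 private ranges:
  10.0.0.0/8 (10.0.0.0 - 10.255.255.255)
  172.16.0.0/12 (172.16.0.0 - 172.31.255.255)
  192.168.0.0/16 (192.168.0.0 - 192.168.255.255)
Public (not in any RFC 1918 range)


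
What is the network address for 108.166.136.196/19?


IP:   01101100.10100110.10001000.11000100
Mask: 11111111.11111111.11100000.00000000
AND operation:
Net:  01101100.10100110.10000000.00000000
Network: 108.166.128.0/19


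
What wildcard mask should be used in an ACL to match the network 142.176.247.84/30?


Subnet mask: 255.255.255.252
Wildcard = 255.255.255.255 - subnet mask
255 - 255 = 0
255 - 255 = 0
255 - 255 = 0
255 - 252 = 3
Wildcard: 0.0.0.3


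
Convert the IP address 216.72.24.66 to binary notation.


216 = 11011000
72 = 01001000
24 = 00011000
66 = 01000010
Binary: 11011000.01001000.00011000.01000010


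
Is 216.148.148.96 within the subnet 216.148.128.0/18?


Subnet network: 216.148.128.0
Test IP AND mask: 216.148.128.0
Yes, 216.148.148.96 is in 216.148.128.0/18


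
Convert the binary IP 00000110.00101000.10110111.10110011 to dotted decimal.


00000110 = 6
00101000 = 40
10110111 = 183
10110011 = 179
IP: 6.40.183.179


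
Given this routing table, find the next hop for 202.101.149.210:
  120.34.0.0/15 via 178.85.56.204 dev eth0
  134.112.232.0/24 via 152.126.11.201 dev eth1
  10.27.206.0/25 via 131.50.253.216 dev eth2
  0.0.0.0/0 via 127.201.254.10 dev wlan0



Longest prefix match for 202.101.149.210:
  /15 120.34.0.0: no
  /24 134.112.232.0: no
  /25 10.27.206.0: no
  /0 0.0.0.0: MATCH
Selected: next-hop 127.201.254.10 via wlan0 (matched /0)


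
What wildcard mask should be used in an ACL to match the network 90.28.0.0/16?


Subnet mask: 255.255.0.0
Wildcard = 255.255.255.255 - subnet mask
255 - 255 = 0
255 - 255 = 0
255 - 0 = 255
255 - 0 = 255
Wildcard: 0.0.255.255


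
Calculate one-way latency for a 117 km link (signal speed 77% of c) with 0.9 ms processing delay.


Speed = 0.77 * 3e5 km/s = 231000 km/s
Propagation delay = 117 / 231000 = 0.0005 s = 0.5065 ms
Processing delay = 0.9 ms
Total one-way latency = 1.4065 ms


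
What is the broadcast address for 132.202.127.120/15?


Network: 132.202.0.0/15
Host bits = 17
Set all host bits to 1:
Broadcast: 132.203.255.255


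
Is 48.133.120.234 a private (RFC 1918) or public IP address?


RFC 1918 private ranges:
  10.0.0.0/8 (10.0.0.0 - 10.255.255.255)
  172.16.0.0/12 (172.16.0.0 - 172.31.255.255)
  192.168.0.0/16 (192.168.0.0 - 192.168.255.255)
Public (not in any RFC 1918 range)


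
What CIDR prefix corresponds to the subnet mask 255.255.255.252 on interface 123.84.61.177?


Binary: 11111111.11111111.11111111.11111100
Count leading 1s
Prefix: /30


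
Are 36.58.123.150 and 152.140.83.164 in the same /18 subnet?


Mask: 255.255.192.0
36.58.123.150 AND mask = 36.58.64.0
152.140.83.164 AND mask = 152.140.64.0
No, different subnets (36.58.64.0 vs 152.140.64.0)


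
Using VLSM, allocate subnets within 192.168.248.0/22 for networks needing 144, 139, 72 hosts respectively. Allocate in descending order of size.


144 hosts -> /24 (254 usable): 192.168.248.0/24
139 hosts -> /24 (254 usable): 192.168.249.0/24
72 hosts -> /25 (126 usable): 192.168.250.0/25
Allocation: 192.168.248.0/24 (144 hosts, 254 usable); 192.168.249.0/24 (139 hosts, 254 usable); 192.168.250.0/25 (72 hosts, 126 usable)


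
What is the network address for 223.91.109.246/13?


IP:   11011111.01011011.01101101.11110110
Mask: 11111111.11111000.00000000.00000000
AND operation:
Net:  11011111.01011000.00000000.00000000
Network: 223.88.0.0/13


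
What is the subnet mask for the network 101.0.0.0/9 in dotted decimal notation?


/9 means 9 network bits, 23 host bits
Binary: 11111111100000000000000000000000
Mask: 255.128.0.0


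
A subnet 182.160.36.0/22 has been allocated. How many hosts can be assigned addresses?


Host bits = 32 - 22 = 10
Total addresses = 2^10 = 1024
Usable = total - 2 (network and broadcast)
Usable hosts: 1022


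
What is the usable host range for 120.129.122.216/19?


Network: 120.129.96.0
Broadcast: 120.129.127.255
First usable = network + 1
Last usable = broadcast - 1
Range: 120.129.96.1 to 120.129.127.254


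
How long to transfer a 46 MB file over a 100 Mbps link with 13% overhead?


Effective throughput = 100 * (1 - 13/100) = 87 Mbps
File size in Mb = 46 * 8 = 368 Mb
Time = 368 / 87
Time = 4.2299 seconds


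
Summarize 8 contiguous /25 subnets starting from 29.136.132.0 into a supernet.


Original prefix: /25
Number of subnets: 8 = 2^3
New prefix = 25 - 3 = 22
Supernet: 29.136.132.0/22


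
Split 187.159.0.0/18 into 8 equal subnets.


New prefix = 18 + 3 = 21
Each subnet has 2048 addresses
  187.159.0.0/21
  187.159.8.0/21
  187.159.16.0/21
  187.159.24.0/21
  187.159.32.0/21
  187.159.40.0/21
  187.159.48.0/21
  187.159.56.0/21
Subnets: 187.159.0.0/21, 187.159.8.0/21, 187.159.16.0/21, 187.159.24.0/21, 187.159.32.0/21, 187.159.40.0/21, 187.159.48.0/21, 187.159.56.0/21


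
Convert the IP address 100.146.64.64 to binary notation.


100 = 01100100
146 = 10010010
64 = 01000000
64 = 01000000
Binary: 01100100.10010010.01000000.01000000


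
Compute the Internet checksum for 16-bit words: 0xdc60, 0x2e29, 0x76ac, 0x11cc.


Sum all words (with carry folding):
+ 0xdc60 = 0xdc60
+ 0x2e29 = 0x0a8a
+ 0x76ac = 0x8136
+ 0x11cc = 0x9302
One's complement: ~0x9302
Checksum = 0x6cfd


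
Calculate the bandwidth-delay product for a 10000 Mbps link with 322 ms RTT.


BDP = bandwidth * RTT
= 10000 Mbps * 322 ms
= 10000 * 1e6 * 322 / 1000 bits
= 3220000000 bits
= 402500000 bytes
= 393066.4062 KB
BDP = 3220000000 bits (402500000 bytes)


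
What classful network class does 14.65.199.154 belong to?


First octet: 14
Binary: 00001110
0xxxxxxx -> Class A (1-126)
Class A, default mask 255.0.0.0 (/8)


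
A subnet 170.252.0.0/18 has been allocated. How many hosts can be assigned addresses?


Host bits = 32 - 18 = 14
Total addresses = 2^14 = 16384
Usable = total - 2 (network and broadcast)
Usable hosts: 16382


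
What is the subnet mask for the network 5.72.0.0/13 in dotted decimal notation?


/13 means 13 network bits, 19 host bits
Binary: 11111111111110000000000000000000
Mask: 255.248.0.0


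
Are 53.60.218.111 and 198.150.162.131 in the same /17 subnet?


Mask: 255.255.128.0
53.60.218.111 AND mask = 53.60.128.0
198.150.162.131 AND mask = 198.150.128.0
No, different subnets (53.60.128.0 vs 198.150.128.0)


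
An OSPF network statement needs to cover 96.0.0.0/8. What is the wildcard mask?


Subnet mask: 255.0.0.0
Wildcard = 255.255.255.255 - subnet mask
255 - 255 = 0
255 - 0 = 255
255 - 0 = 255
255 - 0 = 255
Wildcard: 0.255.255.255


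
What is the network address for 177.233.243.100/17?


IP:   10110001.11101001.11110011.01100100
Mask: 11111111.11111111.10000000.00000000
AND operation:
Net:  10110001.11101001.10000000.00000000
Network: 177.233.128.0/17


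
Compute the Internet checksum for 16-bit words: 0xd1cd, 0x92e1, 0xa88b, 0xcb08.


Sum all words (with carry folding):
+ 0xd1cd = 0xd1cd
+ 0x92e1 = 0x64af
+ 0xa88b = 0x0d3b
+ 0xcb08 = 0xd843
One's complement: ~0xd843
Checksum = 0x27bc


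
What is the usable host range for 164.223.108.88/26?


Network: 164.223.108.64
Broadcast: 164.223.108.127
First usable = network + 1
Last usable = broadcast - 1
Range: 164.223.108.65 to 164.223.108.126


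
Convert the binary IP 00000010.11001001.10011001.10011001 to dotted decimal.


00000010 = 2
11001001 = 201
10011001 = 153
10011001 = 153
IP: 2.201.153.153


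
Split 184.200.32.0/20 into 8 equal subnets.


New prefix = 20 + 3 = 23
Each subnet has 512 addresses
  184.200.32.0/23
  184.200.34.0/23
  184.200.36.0/23
  184.200.38.0/23
  184.200.40.0/23
  184.200.42.0/23
  184.200.44.0/23
  184.200.46.0/23
Subnets: 184.200.32.0/23, 184.200.34.0/23, 184.200.36.0/23, 184.200.38.0/23, 184.200.40.0/23, 184.200.42.0/23, 184.200.44.0/23, 184.200.46.0/23


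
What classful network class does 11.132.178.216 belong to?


First octet: 11
Binary: 00001011
0xxxxxxx -> Class A (1-126)
Class A, default mask 255.0.0.0 (/8)


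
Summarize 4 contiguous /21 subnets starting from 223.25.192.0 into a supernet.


Original prefix: /21
Number of subnets: 4 = 2^2
New prefix = 21 - 2 = 19
Supernet: 223.25.192.0/19


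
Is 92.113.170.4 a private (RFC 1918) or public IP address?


RFC 1918 private ranges:
  10.0.0.0/8 (10.0.0.0 - 10.255.255.255)
  172.16.0.0/12 (172.16.0.0 - 172.31.255.255)
  192.168.0.0/16 (192.168.0.0 - 192.168.255.255)
Public (not in any RFC 1918 range)


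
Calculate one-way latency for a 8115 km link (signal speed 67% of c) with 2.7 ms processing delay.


Speed = 0.67 * 3e5 km/s = 201000 km/s
Propagation delay = 8115 / 201000 = 0.0404 s = 40.3731 ms
Processing delay = 2.7 ms
Total one-way latency = 43.0731 ms


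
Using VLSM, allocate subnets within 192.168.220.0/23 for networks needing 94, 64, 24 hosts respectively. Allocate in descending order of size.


94 hosts -> /25 (126 usable): 192.168.220.0/25
64 hosts -> /25 (126 usable): 192.168.220.128/25
24 hosts -> /27 (30 usable): 192.168.221.0/27
Allocation: 192.168.220.0/25 (94 hosts, 126 usable); 192.168.220.128/25 (64 hosts, 126 usable); 192.168.221.0/27 (24 hosts, 30 usable)


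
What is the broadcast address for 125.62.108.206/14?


Network: 125.60.0.0/14
Host bits = 18
Set all host bits to 1:
Broadcast: 125.63.255.255


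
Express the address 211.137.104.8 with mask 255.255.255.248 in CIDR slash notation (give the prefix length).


Binary: 11111111.11111111.11111111.11111000
Count leading 1s
Prefix: /29


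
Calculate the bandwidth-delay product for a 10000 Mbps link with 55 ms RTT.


BDP = bandwidth * RTT
= 10000 Mbps * 55 ms
= 10000 * 1e6 * 55 / 1000 bits
= 550000000 bits
= 68750000 bytes
= 67138.6719 KB
BDP = 550000000 bits (68750000 bytes)


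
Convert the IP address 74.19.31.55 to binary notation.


74 = 01001010
19 = 00010011
31 = 00011111
55 = 00110111
Binary: 01001010.00010011.00011111.00110111


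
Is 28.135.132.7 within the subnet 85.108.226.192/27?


Subnet network: 85.108.226.192
Test IP AND mask: 28.135.132.0
No, 28.135.132.7 is not in 85.108.226.192/27


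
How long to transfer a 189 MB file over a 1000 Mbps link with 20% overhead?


Effective throughput = 1000 * (1 - 20/100) = 800 Mbps
File size in Mb = 189 * 8 = 1512 Mb
Time = 1512 / 800
Time = 1.89 seconds


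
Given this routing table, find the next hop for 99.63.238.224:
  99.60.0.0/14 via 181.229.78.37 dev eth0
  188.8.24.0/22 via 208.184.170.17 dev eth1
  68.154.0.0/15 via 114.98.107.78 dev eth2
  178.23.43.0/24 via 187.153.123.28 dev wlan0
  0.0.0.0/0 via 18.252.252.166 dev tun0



Longest prefix match for 99.63.238.224:
  /14 99.60.0.0: MATCH
  /22 188.8.24.0: no
  /15 68.154.0.0: no
  /24 178.23.43.0: no
  /0 0.0.0.0: MATCH
Selected: next-hop 181.229.78.37 via eth0 (matched /14)


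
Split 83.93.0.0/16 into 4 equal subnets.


New prefix = 16 + 2 = 18
Each subnet has 16384 addresses
  83.93.0.0/18
  83.93.64.0/18
  83.93.128.0/18
  83.93.192.0/18
Subnets: 83.93.0.0/18, 83.93.64.0/18, 83.93.128.0/18, 83.93.192.0/18


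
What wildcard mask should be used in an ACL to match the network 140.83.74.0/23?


Subnet mask: 255.255.254.0
Wildcard = 255.255.255.255 - subnet mask
255 - 255 = 0
255 - 255 = 0
255 - 254 = 1
255 - 0 = 255
Wildcard: 0.0.1.255


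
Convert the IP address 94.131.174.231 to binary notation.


94 = 01011110
131 = 10000011
174 = 10101110
231 = 11100111
Binary: 01011110.10000011.10101110.11100111


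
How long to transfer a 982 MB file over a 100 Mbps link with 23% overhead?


Effective throughput = 100 * (1 - 23/100) = 77 Mbps
File size in Mb = 982 * 8 = 7856 Mb
Time = 7856 / 77
Time = 102.026 seconds


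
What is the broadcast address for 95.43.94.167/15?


Network: 95.42.0.0/15
Host bits = 17
Set all host bits to 1:
Broadcast: 95.43.255.255


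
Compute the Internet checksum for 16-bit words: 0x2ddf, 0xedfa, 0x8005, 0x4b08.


Sum all words (with carry folding):
+ 0x2ddf = 0x2ddf
+ 0xedfa = 0x1bda
+ 0x8005 = 0x9bdf
+ 0x4b08 = 0xe6e7
One's complement: ~0xe6e7
Checksum = 0x1918
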